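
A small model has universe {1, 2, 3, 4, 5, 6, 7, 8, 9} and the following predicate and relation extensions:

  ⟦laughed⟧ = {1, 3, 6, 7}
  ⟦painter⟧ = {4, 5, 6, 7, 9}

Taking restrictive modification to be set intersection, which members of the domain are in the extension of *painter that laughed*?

⟦that laughed⟧ = ⟦laughed⟧ = {1, 3, 6, 7}
⟦painter⟧ = {4, 5, 6, 7, 9}
… ∩ ⟦that laughed⟧ = {4, 5, 6, 7, 9} ∩ {1, 3, 6, 7} = {6, 7}
So ⟦painter that laughed⟧ = {6, 7}.

{6, 7}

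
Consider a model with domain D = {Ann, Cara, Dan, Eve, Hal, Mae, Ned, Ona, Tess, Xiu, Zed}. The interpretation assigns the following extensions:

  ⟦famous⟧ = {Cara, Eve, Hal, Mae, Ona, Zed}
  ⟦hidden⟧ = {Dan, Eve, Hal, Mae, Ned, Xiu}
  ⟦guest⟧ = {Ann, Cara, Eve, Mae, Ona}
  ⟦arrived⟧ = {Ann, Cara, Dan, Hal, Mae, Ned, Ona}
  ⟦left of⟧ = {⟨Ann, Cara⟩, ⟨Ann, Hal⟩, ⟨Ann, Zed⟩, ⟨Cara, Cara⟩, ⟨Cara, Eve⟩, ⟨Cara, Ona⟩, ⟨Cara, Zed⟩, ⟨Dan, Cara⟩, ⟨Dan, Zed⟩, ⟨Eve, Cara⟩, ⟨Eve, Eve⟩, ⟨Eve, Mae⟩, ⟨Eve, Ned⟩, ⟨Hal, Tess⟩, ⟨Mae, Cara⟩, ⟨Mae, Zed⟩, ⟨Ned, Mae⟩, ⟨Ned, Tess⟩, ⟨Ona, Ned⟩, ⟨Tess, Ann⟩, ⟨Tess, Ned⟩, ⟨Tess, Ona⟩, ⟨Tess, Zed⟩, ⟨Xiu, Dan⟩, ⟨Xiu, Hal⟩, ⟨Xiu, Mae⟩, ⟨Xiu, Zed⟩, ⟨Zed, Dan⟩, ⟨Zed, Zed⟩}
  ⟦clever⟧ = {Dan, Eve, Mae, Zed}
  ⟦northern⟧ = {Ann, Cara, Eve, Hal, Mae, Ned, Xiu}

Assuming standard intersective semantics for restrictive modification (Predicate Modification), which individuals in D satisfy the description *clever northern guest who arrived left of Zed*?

{Mae}

⟦who arrived⟧ = ⟦arrived⟧ = {Ann, Cara, Dan, Hal, Mae, Ned, Ona}
⟦left of Zed⟧ = {x : ⟨x, Zed⟩ ∈ ⟦left of⟧} = {Ann, Cara, Dan, Mae, Tess, Xiu, Zed}
⟦guest⟧ = {Ann, Cara, Eve, Mae, Ona}
… ∩ ⟦who arrived⟧ = {Ann, Cara, Eve, Mae, Ona} ∩ {Ann, Cara, Dan, Hal, Mae, Ned, Ona} = {Ann, Cara, Mae, Ona}
… ∩ ⟦left of Zed⟧ = {Ann, Cara, Mae, Ona} ∩ {Ann, Cara, Dan, Mae, Tess, Xiu, Zed} = {Ann, Cara, Mae}
… ∩ ⟦clever⟧ = {Ann, Cara, Mae} ∩ {Dan, Eve, Mae, Zed} = {Mae}
… ∩ ⟦northern⟧ = {Mae} ∩ {Ann, Cara, Eve, Hal, Mae, Ned, Xiu} = {Mae}
So ⟦clever northern guest who arrived left of Zed⟧ = {Mae}.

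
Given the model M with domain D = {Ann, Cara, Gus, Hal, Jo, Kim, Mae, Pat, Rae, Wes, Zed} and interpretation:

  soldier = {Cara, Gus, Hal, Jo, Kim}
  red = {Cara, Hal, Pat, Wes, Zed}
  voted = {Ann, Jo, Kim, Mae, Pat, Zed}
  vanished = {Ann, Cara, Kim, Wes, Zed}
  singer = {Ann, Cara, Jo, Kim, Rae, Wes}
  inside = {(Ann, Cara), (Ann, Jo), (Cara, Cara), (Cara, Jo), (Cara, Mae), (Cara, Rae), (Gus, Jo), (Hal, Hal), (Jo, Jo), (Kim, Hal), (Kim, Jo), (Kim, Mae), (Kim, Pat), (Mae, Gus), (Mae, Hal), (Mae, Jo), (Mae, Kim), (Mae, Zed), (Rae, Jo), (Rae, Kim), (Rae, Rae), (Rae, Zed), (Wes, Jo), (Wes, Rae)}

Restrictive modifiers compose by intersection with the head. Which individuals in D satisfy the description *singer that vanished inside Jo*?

{Ann, Cara, Kim, Wes}

⟦that vanished⟧ = ⟦vanished⟧ = {Ann, Cara, Kim, Wes, Zed}
⟦inside Jo⟧ = {x : ⟨x, Jo⟩ ∈ ⟦inside⟧} = {Ann, Cara, Gus, Jo, Kim, Mae, Rae, Wes}
⟦singer⟧ = {Ann, Cara, Jo, Kim, Rae, Wes}
… ∩ ⟦that vanished⟧ = {Ann, Cara, Jo, Kim, Rae, Wes} ∩ {Ann, Cara, Kim, Wes, Zed} = {Ann, Cara, Kim, Wes}
… ∩ ⟦inside Jo⟧ = {Ann, Cara, Kim, Wes} ∩ {Ann, Cara, Gus, Jo, Kim, Mae, Rae, Wes} = {Ann, Cara, Kim, Wes}
So ⟦singer that vanished inside Jo⟧ = {Ann, Cara, Kim, Wes}.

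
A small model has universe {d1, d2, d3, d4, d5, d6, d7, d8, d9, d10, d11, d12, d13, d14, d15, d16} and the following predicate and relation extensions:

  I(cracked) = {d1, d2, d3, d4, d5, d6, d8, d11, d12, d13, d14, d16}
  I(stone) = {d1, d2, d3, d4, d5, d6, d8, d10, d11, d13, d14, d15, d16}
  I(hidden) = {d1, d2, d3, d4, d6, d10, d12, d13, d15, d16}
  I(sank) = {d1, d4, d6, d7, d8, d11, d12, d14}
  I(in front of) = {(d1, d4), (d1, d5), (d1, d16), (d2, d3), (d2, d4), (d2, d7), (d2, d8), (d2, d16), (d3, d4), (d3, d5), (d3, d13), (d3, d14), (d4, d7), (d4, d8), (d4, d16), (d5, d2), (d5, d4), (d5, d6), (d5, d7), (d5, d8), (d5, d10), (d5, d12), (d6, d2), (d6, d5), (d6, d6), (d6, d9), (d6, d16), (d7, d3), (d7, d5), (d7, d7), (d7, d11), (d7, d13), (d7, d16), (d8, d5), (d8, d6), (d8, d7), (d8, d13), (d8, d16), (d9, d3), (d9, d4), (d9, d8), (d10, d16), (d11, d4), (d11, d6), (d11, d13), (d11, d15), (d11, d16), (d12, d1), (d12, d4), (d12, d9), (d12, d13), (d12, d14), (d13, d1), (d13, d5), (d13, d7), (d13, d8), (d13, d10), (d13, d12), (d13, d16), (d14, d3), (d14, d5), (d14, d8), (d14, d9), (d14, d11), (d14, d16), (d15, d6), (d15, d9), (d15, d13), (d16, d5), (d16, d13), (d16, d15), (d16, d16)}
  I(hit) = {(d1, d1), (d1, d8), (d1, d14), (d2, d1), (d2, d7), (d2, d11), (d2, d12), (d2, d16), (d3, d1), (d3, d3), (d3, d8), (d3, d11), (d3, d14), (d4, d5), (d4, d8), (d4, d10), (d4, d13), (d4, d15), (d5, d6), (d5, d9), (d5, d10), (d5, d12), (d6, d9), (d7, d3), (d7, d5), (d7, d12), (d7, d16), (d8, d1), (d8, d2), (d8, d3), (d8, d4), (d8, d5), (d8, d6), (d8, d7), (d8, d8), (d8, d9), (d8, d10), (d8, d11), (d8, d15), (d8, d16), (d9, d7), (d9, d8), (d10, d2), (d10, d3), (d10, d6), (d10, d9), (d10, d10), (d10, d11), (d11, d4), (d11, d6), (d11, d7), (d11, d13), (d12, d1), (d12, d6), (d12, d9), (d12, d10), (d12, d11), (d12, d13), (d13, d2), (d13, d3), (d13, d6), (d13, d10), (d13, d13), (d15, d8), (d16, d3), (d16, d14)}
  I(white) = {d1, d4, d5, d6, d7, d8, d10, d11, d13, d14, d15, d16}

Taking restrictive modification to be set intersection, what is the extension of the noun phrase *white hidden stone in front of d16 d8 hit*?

⟦in front of d16⟧ = {x : ⟨x, d16⟩ ∈ ⟦in front of⟧} = {d1, d2, d4, d6, d7, d8, d10, d11, d13, d14, d16}
⟦d8 hit⟧ = {x : ⟨d8, x⟩ ∈ ⟦hit⟧} = {d1, d2, d3, d4, d5, d6, d7, d8, d9, d10, d11, d15, d16}
⟦stone⟧ = {d1, d2, d3, d4, d5, d6, d8, d10, d11, d13, d14, d15, d16}
… ∩ ⟦in front of d16⟧ = {d1, d2, d3, d4, d5, d6, d8, d10, d11, d13, d14, d15, d16} ∩ {d1, d2, d4, d6, d7, d8, d10, d11, d13, d14, d16} = {d1, d2, d4, d6, d8, d10, d11, d13, d14, d16}
… ∩ ⟦d8 hit⟧ = {d1, d2, d4, d6, d8, d10, d11, d13, d14, d16} ∩ {d1, d2, d3, d4, d5, d6, d7, d8, d9, d10, d11, d15, d16} = {d1, d2, d4, d6, d8, d10, d11, d16}
… ∩ ⟦white⟧ = {d1, d2, d4, d6, d8, d10, d11, d16} ∩ {d1, d4, d5, d6, d7, d8, d10, d11, d13, d14, d15, d16} = {d1, d4, d6, d8, d10, d11, d16}
… ∩ ⟦hidden⟧ = {d1, d4, d6, d8, d10, d11, d16} ∩ {d1, d2, d3, d4, d6, d10, d12, d13, d15, d16} = {d1, d4, d6, d10, d16}
So ⟦white hidden stone in front of d16 d8 hit⟧ = {d1, d4, d6, d10, d16}.

{d1, d4, d6, d10, d16}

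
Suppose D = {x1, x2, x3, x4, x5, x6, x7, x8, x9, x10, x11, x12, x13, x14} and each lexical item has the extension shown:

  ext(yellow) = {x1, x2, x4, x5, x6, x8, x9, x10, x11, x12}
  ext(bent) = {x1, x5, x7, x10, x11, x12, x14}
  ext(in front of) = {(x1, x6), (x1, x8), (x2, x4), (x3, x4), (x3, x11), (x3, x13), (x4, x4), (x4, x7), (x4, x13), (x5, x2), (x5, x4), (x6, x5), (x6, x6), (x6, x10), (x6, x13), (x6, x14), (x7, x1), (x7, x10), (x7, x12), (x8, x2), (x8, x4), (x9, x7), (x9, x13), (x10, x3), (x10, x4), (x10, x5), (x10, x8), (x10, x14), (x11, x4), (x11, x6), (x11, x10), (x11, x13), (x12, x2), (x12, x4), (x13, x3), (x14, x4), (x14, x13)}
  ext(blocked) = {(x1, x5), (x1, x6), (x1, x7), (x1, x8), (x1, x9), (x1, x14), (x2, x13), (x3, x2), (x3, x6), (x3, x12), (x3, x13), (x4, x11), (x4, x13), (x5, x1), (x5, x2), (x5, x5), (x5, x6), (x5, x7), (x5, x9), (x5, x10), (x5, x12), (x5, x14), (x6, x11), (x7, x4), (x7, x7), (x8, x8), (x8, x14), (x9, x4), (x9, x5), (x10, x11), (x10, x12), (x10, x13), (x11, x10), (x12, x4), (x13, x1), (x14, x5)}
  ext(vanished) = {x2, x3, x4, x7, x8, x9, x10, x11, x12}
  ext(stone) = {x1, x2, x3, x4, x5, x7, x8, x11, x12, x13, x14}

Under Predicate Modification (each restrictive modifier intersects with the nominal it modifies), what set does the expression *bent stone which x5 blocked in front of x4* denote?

{x5, x12, x14}

⟦which x5 blocked⟧ = {x : ⟨x5, x⟩ ∈ ⟦blocked⟧} = {x1, x2, x5, x6, x7, x9, x10, x12, x14}
⟦in front of x4⟧ = {x : ⟨x, x4⟩ ∈ ⟦in front of⟧} = {x2, x3, x4, x5, x8, x10, x11, x12, x14}
⟦stone⟧ = {x1, x2, x3, x4, x5, x7, x8, x11, x12, x13, x14}
… ∩ ⟦which x5 blocked⟧ = {x1, x2, x3, x4, x5, x7, x8, x11, x12, x13, x14} ∩ {x1, x2, x5, x6, x7, x9, x10, x12, x14} = {x1, x2, x5, x7, x12, x14}
… ∩ ⟦in front of x4⟧ = {x1, x2, x5, x7, x12, x14} ∩ {x2, x3, x4, x5, x8, x10, x11, x12, x14} = {x2, x5, x12, x14}
… ∩ ⟦bent⟧ = {x2, x5, x12, x14} ∩ {x1, x5, x7, x10, x11, x12, x14} = {x5, x12, x14}
So ⟦bent stone which x5 blocked in front of x4⟧ = {x5, x12, x14}.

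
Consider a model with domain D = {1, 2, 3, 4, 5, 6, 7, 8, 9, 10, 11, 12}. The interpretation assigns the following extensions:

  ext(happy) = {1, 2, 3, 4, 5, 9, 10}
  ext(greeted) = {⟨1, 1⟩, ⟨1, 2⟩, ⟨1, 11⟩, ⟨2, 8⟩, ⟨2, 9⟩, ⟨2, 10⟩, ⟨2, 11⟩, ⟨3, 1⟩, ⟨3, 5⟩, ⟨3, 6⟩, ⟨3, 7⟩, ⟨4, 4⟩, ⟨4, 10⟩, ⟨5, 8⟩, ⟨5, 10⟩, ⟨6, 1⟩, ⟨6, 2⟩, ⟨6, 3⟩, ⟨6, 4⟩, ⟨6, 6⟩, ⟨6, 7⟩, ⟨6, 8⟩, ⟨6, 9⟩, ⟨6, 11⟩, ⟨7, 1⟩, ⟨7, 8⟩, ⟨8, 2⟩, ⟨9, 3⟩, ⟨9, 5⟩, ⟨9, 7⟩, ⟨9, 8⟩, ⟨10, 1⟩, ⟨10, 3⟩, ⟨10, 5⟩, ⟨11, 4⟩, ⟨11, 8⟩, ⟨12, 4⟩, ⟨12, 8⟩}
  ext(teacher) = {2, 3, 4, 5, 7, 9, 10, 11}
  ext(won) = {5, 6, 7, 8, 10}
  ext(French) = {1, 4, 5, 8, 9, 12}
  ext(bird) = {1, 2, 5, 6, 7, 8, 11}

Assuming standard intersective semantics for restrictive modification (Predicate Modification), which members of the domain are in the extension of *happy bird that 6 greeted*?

⟦that 6 greeted⟧ = {x : ⟨6, x⟩ ∈ ⟦greeted⟧} = {1, 2, 3, 4, 6, 7, 8, 9, 11}
⟦bird⟧ = {1, 2, 5, 6, 7, 8, 11}
… ∩ ⟦that 6 greeted⟧ = {1, 2, 5, 6, 7, 8, 11} ∩ {1, 2, 3, 4, 6, 7, 8, 9, 11} = {1, 2, 6, 7, 8, 11}
… ∩ ⟦happy⟧ = {1, 2, 6, 7, 8, 11} ∩ {1, 2, 3, 4, 5, 9, 10} = {1, 2}
So ⟦happy bird that 6 greeted⟧ = {1, 2}.

{1, 2}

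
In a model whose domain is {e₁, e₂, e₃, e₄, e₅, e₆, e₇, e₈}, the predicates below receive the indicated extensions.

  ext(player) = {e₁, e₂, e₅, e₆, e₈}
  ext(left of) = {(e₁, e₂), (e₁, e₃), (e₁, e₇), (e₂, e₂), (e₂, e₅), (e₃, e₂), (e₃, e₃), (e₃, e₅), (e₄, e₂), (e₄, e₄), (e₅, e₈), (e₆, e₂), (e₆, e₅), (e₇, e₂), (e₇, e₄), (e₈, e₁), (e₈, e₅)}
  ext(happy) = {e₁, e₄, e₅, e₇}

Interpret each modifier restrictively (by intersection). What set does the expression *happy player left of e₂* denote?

{e₁}

⟦left of e₂⟧ = {x : ⟨x, e₂⟩ ∈ ⟦left of⟧} = {e₁, e₂, e₃, e₄, e₆, e₇}
⟦player⟧ = {e₁, e₂, e₅, e₆, e₈}
… ∩ ⟦left of e₂⟧ = {e₁, e₂, e₅, e₆, e₈} ∩ {e₁, e₂, e₃, e₄, e₆, e₇} = {e₁, e₂, e₆}
… ∩ ⟦happy⟧ = {e₁, e₂, e₆} ∩ {e₁, e₄, e₅, e₇} = {e₁}
So ⟦happy player left of e₂⟧ = {e₁}.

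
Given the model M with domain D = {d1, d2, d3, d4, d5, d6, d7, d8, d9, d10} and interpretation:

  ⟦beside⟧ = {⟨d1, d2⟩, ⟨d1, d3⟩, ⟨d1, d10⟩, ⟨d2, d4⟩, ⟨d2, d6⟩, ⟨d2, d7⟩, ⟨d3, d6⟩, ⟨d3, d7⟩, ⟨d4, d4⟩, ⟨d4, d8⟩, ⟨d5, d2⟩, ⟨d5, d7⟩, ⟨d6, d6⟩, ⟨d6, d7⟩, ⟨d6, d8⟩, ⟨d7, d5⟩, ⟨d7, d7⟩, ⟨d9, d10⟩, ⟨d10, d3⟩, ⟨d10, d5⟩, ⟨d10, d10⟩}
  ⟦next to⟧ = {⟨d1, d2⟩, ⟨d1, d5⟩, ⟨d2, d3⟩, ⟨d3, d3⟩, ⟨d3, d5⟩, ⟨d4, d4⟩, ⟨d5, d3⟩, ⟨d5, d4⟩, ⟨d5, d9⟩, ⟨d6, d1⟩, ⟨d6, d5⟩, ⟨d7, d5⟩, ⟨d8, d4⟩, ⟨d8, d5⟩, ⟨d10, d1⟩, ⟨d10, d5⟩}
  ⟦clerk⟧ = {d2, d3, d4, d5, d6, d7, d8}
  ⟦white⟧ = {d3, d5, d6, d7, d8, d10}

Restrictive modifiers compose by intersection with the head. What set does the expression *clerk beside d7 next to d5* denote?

{d3, d6, d7}

⟦beside d7⟧ = {x : ⟨x, d7⟩ ∈ ⟦beside⟧} = {d2, d3, d5, d6, d7}
⟦next to d5⟧ = {x : ⟨x, d5⟩ ∈ ⟦next to⟧} = {d1, d3, d6, d7, d8, d10}
⟦clerk⟧ = {d2, d3, d4, d5, d6, d7, d8}
… ∩ ⟦beside d7⟧ = {d2, d3, d4, d5, d6, d7, d8} ∩ {d2, d3, d5, d6, d7} = {d2, d3, d5, d6, d7}
… ∩ ⟦next to d5⟧ = {d2, d3, d5, d6, d7} ∩ {d1, d3, d6, d7, d8, d10} = {d3, d6, d7}
So ⟦clerk beside d7 next to d5⟧ = {d3, d6, d7}.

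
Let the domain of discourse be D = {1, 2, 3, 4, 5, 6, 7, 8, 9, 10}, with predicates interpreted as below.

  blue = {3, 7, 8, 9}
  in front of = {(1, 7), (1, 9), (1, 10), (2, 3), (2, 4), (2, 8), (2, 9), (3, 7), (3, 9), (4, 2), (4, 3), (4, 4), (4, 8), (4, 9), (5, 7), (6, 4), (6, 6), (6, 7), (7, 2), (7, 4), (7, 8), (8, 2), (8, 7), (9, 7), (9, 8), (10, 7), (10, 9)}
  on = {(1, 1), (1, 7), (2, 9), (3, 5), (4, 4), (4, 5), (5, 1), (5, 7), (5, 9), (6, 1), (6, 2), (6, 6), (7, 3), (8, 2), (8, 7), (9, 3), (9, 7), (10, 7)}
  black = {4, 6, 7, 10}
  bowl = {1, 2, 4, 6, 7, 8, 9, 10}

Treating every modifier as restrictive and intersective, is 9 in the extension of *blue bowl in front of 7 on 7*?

⟦in front of 7⟧ = {x : ⟨x, 7⟩ ∈ ⟦in front of⟧} = {1, 3, 5, 6, 8, 9, 10}
⟦on 7⟧ = {x : ⟨x, 7⟩ ∈ ⟦on⟧} = {1, 5, 8, 9, 10}
⟦bowl⟧ = {1, 2, 4, 6, 7, 8, 9, 10}
… ∩ ⟦in front of 7⟧ = {1, 2, 4, 6, 7, 8, 9, 10} ∩ {1, 3, 5, 6, 8, 9, 10} = {1, 6, 8, 9, 10}
… ∩ ⟦on 7⟧ = {1, 6, 8, 9, 10} ∩ {1, 5, 8, 9, 10} = {1, 8, 9, 10}
… ∩ ⟦blue⟧ = {1, 8, 9, 10} ∩ {3, 7, 8, 9} = {8, 9}
⟦blue bowl in front of 7 on 7⟧ = {8, 9}; 9 ∈ this set.

yes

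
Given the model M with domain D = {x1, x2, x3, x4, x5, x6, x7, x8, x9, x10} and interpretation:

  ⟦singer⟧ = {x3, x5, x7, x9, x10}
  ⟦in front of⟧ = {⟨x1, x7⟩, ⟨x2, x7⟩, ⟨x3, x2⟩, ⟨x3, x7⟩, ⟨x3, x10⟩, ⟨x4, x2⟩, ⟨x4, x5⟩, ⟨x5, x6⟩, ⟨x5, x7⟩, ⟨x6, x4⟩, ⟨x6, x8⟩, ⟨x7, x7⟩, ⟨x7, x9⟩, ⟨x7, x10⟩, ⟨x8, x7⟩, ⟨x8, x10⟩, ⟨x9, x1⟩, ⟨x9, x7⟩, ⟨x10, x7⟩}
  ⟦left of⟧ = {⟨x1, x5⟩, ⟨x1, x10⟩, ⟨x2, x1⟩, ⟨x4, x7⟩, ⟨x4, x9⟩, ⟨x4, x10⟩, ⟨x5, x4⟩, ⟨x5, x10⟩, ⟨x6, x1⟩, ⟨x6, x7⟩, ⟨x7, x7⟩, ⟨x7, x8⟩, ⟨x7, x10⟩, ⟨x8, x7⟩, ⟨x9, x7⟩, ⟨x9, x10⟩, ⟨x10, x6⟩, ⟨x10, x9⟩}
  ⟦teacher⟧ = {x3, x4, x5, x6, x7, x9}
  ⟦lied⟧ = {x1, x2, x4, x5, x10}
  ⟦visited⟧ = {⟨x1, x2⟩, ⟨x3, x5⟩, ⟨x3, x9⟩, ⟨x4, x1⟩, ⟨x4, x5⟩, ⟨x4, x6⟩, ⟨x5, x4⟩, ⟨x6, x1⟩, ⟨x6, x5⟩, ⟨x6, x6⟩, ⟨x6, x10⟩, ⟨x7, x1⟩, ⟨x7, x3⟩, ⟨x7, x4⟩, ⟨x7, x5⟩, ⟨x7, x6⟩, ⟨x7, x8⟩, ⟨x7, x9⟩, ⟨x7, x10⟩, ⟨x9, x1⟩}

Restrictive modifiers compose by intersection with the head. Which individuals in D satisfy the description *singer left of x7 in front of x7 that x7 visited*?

{x9}

⟦left of x7⟧ = {x : ⟨x, x7⟩ ∈ ⟦left of⟧} = {x4, x6, x7, x8, x9}
⟦in front of x7⟧ = {x : ⟨x, x7⟩ ∈ ⟦in front of⟧} = {x1, x2, x3, x5, x7, x8, x9, x10}
⟦that x7 visited⟧ = {x : ⟨x7, x⟩ ∈ ⟦visited⟧} = {x1, x3, x4, x5, x6, x8, x9, x10}
⟦singer⟧ = {x3, x5, x7, x9, x10}
… ∩ ⟦left of x7⟧ = {x3, x5, x7, x9, x10} ∩ {x4, x6, x7, x8, x9} = {x7, x9}
… ∩ ⟦in front of x7⟧ = {x7, x9} ∩ {x1, x2, x3, x5, x7, x8, x9, x10} = {x7, x9}
… ∩ ⟦that x7 visited⟧ = {x7, x9} ∩ {x1, x3, x4, x5, x6, x8, x9, x10} = {x9}
So ⟦singer left of x7 in front of x7 that x7 visited⟧ = {x9}.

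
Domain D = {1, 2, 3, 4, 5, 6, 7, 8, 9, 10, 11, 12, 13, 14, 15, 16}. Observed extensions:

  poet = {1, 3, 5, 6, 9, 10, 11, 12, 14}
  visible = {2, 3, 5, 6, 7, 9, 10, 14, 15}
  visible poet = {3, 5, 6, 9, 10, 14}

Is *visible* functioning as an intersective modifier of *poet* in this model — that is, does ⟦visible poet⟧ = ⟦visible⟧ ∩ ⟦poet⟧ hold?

⟦visible⟧ ∩ ⟦poet⟧ = {2, 3, 5, 6, 7, 9, 10, 14, 15} ∩ {1, 3, 5, 6, 9, 10, 11, 12, 14} = {3, 5, 6, 9, 10, 14}
Observed ⟦visible poet⟧ = {3, 5, 6, 9, 10, 14}.
These coincide, so the modifier is intersective here.

yes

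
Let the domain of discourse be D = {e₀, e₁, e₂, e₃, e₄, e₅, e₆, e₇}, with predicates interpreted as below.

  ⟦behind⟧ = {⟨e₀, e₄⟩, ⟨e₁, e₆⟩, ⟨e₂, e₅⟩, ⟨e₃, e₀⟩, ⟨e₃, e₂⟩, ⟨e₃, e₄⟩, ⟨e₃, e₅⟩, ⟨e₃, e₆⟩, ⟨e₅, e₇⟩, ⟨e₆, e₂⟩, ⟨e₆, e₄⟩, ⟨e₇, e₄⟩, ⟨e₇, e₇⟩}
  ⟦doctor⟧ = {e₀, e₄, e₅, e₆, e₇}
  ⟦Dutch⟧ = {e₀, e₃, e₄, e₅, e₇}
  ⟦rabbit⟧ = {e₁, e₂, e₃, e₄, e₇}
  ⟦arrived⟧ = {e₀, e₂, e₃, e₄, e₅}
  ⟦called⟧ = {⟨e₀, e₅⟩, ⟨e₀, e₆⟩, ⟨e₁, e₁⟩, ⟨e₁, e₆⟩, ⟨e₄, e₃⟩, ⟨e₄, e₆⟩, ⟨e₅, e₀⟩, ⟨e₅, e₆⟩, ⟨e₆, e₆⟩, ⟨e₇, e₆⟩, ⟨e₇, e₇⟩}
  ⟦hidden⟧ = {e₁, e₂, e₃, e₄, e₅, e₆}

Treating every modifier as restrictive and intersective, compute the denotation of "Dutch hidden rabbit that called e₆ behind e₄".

∅

⟦that called e₆⟧ = {x : ⟨x, e₆⟩ ∈ ⟦called⟧} = {e₀, e₁, e₄, e₅, e₆, e₇}
⟦behind e₄⟧ = {x : ⟨x, e₄⟩ ∈ ⟦behind⟧} = {e₀, e₃, e₆, e₇}
⟦rabbit⟧ = {e₁, e₂, e₃, e₄, e₇}
… ∩ ⟦that called e₆⟧ = {e₁, e₂, e₃, e₄, e₇} ∩ {e₀, e₁, e₄, e₅, e₆, e₇} = {e₁, e₄, e₇}
… ∩ ⟦behind e₄⟧ = {e₁, e₄, e₇} ∩ {e₀, e₃, e₆, e₇} = {e₇}
… ∩ ⟦Dutch⟧ = {e₇} ∩ {e₀, e₃, e₄, e₅, e₇} = {e₇}
… ∩ ⟦hidden⟧ = {e₇} ∩ {e₁, e₂, e₃, e₄, e₅, e₆} = ∅
So ⟦Dutch hidden rabbit that called e₆ behind e₄⟧ = ∅.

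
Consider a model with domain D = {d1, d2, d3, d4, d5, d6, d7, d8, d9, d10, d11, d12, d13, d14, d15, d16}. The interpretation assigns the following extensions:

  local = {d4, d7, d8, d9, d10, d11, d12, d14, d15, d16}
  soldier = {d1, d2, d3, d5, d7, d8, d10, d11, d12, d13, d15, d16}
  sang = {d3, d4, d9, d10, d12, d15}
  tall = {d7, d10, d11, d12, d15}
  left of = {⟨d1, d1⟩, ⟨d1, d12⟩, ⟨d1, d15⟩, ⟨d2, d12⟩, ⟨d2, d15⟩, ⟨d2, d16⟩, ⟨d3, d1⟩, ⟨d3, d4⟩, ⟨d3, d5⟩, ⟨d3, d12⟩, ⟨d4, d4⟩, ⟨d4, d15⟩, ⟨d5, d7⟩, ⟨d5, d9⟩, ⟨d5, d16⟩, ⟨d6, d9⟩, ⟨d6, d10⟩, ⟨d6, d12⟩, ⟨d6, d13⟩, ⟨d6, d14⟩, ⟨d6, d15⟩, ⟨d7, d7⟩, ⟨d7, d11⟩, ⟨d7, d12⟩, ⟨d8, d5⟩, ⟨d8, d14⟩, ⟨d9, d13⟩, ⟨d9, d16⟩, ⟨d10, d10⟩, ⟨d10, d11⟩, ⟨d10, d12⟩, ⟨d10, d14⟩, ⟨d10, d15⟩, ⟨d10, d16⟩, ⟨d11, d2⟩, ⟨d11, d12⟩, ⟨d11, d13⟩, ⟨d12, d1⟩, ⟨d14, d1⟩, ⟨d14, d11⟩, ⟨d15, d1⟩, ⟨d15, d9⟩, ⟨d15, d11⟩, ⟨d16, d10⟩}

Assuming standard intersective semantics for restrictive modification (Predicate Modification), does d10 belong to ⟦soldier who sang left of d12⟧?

yes

⟦who sang⟧ = ⟦sang⟧ = {d3, d4, d9, d10, d12, d15}
⟦left of d12⟧ = {x : ⟨x, d12⟩ ∈ ⟦left of⟧} = {d1, d2, d3, d6, d7, d10, d11}
⟦soldier⟧ = {d1, d2, d3, d5, d7, d8, d10, d11, d12, d13, d15, d16}
… ∩ ⟦who sang⟧ = {d1, d2, d3, d5, d7, d8, d10, d11, d12, d13, d15, d16} ∩ {d3, d4, d9, d10, d12, d15} = {d3, d10, d12, d15}
… ∩ ⟦left of d12⟧ = {d3, d10, d12, d15} ∩ {d1, d2, d3, d6, d7, d10, d11} = {d3, d10}
⟦soldier who sang left of d12⟧ = {d3, d10}; d10 ∈ this set.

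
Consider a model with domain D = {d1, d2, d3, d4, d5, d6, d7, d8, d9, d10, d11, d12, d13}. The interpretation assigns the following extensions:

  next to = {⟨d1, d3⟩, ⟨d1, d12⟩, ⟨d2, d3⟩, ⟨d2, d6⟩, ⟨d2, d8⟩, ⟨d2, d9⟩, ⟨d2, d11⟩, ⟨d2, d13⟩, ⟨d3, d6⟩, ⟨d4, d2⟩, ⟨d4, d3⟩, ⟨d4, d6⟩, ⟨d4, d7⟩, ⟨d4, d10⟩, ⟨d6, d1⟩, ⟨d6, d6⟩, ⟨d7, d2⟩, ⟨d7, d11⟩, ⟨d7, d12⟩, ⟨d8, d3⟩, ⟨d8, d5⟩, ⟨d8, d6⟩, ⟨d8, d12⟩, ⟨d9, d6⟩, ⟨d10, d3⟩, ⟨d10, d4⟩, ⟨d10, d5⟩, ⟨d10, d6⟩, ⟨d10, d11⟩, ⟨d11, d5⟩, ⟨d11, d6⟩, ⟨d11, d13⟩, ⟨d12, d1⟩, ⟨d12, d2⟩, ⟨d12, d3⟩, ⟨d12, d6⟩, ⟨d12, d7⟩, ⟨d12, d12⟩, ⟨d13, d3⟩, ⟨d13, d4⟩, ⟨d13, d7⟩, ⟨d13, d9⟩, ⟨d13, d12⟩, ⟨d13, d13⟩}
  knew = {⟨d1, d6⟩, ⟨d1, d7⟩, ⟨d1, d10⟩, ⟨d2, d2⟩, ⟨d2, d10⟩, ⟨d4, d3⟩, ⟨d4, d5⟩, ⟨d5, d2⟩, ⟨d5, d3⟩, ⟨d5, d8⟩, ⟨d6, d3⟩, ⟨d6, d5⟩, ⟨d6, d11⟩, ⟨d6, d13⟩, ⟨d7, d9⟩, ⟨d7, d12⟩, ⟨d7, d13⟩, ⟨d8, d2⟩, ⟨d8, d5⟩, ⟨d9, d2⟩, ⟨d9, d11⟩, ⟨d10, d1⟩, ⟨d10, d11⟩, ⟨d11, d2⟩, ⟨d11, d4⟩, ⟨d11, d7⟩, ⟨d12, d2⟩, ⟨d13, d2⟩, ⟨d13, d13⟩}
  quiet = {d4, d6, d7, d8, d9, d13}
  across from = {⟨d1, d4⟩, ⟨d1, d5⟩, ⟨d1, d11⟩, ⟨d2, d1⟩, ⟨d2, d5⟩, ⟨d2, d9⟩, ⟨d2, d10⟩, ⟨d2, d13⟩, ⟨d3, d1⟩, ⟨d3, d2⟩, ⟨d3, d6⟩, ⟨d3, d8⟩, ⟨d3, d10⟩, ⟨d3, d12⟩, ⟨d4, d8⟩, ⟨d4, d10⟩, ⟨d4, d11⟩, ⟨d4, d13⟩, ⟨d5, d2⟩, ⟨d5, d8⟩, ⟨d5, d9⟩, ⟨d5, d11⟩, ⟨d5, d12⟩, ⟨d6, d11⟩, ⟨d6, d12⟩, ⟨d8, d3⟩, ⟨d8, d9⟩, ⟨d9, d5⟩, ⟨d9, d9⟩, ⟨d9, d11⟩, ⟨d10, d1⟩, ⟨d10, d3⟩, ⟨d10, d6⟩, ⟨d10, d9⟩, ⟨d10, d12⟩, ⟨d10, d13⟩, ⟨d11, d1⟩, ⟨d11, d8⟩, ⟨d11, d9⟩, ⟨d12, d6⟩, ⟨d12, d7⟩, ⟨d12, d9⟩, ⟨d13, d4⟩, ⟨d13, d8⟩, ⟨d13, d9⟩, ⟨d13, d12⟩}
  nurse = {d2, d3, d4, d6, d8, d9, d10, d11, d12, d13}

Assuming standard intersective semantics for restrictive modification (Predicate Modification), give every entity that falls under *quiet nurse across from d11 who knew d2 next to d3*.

{}

⟦across from d11⟧ = {x : ⟨x, d11⟩ ∈ ⟦across from⟧} = {d1, d4, d5, d6, d9}
⟦who knew d2⟧ = {x : ⟨x, d2⟩ ∈ ⟦knew⟧} = {d2, d5, d8, d9, d11, d12, d13}
⟦next to d3⟧ = {x : ⟨x, d3⟩ ∈ ⟦next to⟧} = {d1, d2, d4, d8, d10, d12, d13}
⟦nurse⟧ = {d2, d3, d4, d6, d8, d9, d10, d11, d12, d13}
… ∩ ⟦across from d11⟧ = {d2, d3, d4, d6, d8, d9, d10, d11, d12, d13} ∩ {d1, d4, d5, d6, d9} = {d4, d6, d9}
… ∩ ⟦who knew d2⟧ = {d4, d6, d9} ∩ {d2, d5, d8, d9, d11, d12, d13} = {d9}
… ∩ ⟦next to d3⟧ = {d9} ∩ {d1, d2, d4, d8, d10, d12, d13} = ∅
… ∩ ⟦quiet⟧ = ∅ ∩ {d4, d6, d7, d8, d9, d13} = ∅
So ⟦quiet nurse across from d11 who knew d2 next to d3⟧ = {}.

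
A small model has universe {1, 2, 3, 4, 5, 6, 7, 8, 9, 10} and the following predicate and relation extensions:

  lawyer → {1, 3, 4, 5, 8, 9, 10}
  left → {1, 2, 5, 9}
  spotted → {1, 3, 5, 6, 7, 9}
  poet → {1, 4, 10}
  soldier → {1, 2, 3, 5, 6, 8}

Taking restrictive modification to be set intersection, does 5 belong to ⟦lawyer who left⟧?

⟦who left⟧ = ⟦left⟧ = {1, 2, 5, 9}
⟦lawyer⟧ = {1, 3, 4, 5, 8, 9, 10}
… ∩ ⟦who left⟧ = {1, 3, 4, 5, 8, 9, 10} ∩ {1, 2, 5, 9} = {1, 5, 9}
⟦lawyer who left⟧ = {1, 5, 9}; 5 ∈ this set.

yes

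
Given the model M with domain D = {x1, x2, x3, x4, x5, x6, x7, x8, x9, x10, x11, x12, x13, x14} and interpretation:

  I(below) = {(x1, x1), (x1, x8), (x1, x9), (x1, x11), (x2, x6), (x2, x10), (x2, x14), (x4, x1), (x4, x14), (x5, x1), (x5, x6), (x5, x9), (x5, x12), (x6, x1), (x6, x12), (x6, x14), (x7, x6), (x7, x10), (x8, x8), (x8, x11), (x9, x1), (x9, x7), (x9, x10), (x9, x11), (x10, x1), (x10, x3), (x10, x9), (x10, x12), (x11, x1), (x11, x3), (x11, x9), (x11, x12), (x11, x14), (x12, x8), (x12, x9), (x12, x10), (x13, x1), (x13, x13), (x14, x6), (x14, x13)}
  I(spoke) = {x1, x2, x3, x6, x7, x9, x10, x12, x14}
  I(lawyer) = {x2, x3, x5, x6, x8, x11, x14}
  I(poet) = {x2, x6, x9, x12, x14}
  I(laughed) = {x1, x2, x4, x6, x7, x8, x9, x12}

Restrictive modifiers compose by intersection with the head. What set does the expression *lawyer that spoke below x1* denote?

⟦that spoke⟧ = ⟦spoke⟧ = {x1, x2, x3, x6, x7, x9, x10, x12, x14}
⟦below x1⟧ = {x : ⟨x, x1⟩ ∈ ⟦below⟧} = {x1, x4, x5, x6, x9, x10, x11, x13}
⟦lawyer⟧ = {x2, x3, x5, x6, x8, x11, x14}
… ∩ ⟦that spoke⟧ = {x2, x3, x5, x6, x8, x11, x14} ∩ {x1, x2, x3, x6, x7, x9, x10, x12, x14} = {x2, x3, x6, x14}
… ∩ ⟦below x1⟧ = {x2, x3, x6, x14} ∩ {x1, x4, x5, x6, x9, x10, x11, x13} = {x6}
So ⟦lawyer that spoke below x1⟧ = {x6}.

{x6}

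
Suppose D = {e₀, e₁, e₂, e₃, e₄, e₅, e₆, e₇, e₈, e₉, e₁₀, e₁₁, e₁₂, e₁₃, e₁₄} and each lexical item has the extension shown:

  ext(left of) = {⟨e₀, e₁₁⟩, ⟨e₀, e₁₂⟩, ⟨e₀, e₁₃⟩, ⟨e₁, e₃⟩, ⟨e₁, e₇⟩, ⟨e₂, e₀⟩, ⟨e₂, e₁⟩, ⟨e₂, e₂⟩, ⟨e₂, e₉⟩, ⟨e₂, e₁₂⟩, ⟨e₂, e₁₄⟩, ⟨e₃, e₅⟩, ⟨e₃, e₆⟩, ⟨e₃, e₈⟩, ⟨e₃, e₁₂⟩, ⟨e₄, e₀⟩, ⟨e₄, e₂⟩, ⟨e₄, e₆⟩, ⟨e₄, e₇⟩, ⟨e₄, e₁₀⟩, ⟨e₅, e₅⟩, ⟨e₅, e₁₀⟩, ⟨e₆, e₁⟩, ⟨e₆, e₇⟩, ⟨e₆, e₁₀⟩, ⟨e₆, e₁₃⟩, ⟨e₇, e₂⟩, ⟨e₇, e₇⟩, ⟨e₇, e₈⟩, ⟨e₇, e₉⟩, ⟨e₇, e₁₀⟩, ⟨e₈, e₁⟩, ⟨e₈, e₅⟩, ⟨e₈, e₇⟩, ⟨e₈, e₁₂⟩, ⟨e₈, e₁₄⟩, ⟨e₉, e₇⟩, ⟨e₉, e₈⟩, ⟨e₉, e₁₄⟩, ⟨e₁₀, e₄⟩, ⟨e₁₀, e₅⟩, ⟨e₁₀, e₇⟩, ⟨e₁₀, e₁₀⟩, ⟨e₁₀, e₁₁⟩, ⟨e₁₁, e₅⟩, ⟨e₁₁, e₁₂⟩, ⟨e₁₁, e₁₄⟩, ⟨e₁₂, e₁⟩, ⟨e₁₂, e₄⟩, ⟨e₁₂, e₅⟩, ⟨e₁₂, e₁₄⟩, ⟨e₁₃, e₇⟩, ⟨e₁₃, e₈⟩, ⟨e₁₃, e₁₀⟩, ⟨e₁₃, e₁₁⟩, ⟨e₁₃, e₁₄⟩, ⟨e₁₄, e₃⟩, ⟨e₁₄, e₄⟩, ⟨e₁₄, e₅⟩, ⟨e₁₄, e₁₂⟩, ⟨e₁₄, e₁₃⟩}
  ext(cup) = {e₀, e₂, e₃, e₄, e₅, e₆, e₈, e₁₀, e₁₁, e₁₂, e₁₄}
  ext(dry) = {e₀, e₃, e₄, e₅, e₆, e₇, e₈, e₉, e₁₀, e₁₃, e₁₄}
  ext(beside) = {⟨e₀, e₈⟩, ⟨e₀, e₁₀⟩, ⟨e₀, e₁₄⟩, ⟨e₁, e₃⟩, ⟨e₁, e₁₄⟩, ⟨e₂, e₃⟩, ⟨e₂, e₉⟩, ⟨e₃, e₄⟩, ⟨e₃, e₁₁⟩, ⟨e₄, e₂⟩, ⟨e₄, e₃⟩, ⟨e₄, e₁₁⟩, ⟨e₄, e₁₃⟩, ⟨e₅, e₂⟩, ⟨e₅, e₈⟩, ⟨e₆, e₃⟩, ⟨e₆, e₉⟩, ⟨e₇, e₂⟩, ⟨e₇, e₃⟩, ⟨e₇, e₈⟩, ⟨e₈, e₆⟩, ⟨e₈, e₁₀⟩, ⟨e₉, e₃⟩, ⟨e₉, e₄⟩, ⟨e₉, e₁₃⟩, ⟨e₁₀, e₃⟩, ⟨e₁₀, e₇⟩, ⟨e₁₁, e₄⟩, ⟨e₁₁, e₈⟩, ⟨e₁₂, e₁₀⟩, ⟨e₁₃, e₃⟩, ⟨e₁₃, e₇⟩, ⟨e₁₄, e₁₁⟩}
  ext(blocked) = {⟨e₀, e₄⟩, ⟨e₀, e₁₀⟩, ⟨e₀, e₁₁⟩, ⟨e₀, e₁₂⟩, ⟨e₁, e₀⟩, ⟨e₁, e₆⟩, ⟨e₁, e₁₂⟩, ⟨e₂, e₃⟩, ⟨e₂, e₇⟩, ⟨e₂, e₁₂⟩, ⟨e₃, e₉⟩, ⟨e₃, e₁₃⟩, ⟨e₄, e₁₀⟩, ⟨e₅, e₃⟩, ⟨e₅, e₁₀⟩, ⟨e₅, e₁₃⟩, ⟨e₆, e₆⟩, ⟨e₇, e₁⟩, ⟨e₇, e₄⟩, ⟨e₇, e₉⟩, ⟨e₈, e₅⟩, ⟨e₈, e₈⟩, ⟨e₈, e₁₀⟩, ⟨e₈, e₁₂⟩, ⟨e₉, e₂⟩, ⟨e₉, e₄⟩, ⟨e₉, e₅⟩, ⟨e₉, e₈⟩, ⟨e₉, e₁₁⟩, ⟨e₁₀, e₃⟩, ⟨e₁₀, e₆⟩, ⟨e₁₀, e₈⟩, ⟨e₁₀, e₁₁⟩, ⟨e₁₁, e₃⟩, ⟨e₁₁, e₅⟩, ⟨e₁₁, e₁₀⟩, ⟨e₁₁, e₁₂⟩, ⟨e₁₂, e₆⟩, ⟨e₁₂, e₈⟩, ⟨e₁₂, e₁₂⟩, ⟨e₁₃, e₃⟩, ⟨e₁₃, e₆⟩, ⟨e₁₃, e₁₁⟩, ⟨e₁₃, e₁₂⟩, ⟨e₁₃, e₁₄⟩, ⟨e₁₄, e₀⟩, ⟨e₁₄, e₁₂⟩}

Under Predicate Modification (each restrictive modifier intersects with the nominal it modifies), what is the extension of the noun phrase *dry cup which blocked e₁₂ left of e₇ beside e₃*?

{}

⟦which blocked e₁₂⟧ = {x : ⟨x, e₁₂⟩ ∈ ⟦blocked⟧} = {e₀, e₁, e₂, e₈, e₁₁, e₁₂, e₁₃, e₁₄}
⟦left of e₇⟧ = {x : ⟨x, e₇⟩ ∈ ⟦left of⟧} = {e₁, e₄, e₆, e₇, e₈, e₉, e₁₀, e₁₃}
⟦beside e₃⟧ = {x : ⟨x, e₃⟩ ∈ ⟦beside⟧} = {e₁, e₂, e₄, e₆, e₇, e₉, e₁₀, e₁₃}
⟦cup⟧ = {e₀, e₂, e₃, e₄, e₅, e₆, e₈, e₁₀, e₁₁, e₁₂, e₁₄}
… ∩ ⟦which blocked e₁₂⟧ = {e₀, e₂, e₃, e₄, e₅, e₆, e₈, e₁₀, e₁₁, e₁₂, e₁₄} ∩ {e₀, e₁, e₂, e₈, e₁₁, e₁₂, e₁₃, e₁₄} = {e₀, e₂, e₈, e₁₁, e₁₂, e₁₄}
… ∩ ⟦left of e₇⟧ = {e₀, e₂, e₈, e₁₁, e₁₂, e₁₄} ∩ {e₁, e₄, e₆, e₇, e₈, e₉, e₁₀, e₁₃} = {e₈}
… ∩ ⟦beside e₃⟧ = {e₈} ∩ {e₁, e₂, e₄, e₆, e₇, e₉, e₁₀, e₁₃} = ∅
… ∩ ⟦dry⟧ = ∅ ∩ {e₀, e₃, e₄, e₅, e₆, e₇, e₈, e₉, e₁₀, e₁₃, e₁₄} = ∅
So ⟦dry cup which blocked e₁₂ left of e₇ beside e₃⟧ = {}.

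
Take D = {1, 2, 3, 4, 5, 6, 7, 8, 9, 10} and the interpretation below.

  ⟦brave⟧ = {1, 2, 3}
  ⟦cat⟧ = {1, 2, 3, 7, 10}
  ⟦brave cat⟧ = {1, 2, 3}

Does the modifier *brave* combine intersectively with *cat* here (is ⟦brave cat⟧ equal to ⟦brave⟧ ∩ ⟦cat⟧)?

⟦brave⟧ ∩ ⟦cat⟧ = {1, 2, 3} ∩ {1, 2, 3, 7, 10} = {1, 2, 3}
Observed ⟦brave cat⟧ = {1, 2, 3}.
These coincide, so the modifier is intersective here.

yes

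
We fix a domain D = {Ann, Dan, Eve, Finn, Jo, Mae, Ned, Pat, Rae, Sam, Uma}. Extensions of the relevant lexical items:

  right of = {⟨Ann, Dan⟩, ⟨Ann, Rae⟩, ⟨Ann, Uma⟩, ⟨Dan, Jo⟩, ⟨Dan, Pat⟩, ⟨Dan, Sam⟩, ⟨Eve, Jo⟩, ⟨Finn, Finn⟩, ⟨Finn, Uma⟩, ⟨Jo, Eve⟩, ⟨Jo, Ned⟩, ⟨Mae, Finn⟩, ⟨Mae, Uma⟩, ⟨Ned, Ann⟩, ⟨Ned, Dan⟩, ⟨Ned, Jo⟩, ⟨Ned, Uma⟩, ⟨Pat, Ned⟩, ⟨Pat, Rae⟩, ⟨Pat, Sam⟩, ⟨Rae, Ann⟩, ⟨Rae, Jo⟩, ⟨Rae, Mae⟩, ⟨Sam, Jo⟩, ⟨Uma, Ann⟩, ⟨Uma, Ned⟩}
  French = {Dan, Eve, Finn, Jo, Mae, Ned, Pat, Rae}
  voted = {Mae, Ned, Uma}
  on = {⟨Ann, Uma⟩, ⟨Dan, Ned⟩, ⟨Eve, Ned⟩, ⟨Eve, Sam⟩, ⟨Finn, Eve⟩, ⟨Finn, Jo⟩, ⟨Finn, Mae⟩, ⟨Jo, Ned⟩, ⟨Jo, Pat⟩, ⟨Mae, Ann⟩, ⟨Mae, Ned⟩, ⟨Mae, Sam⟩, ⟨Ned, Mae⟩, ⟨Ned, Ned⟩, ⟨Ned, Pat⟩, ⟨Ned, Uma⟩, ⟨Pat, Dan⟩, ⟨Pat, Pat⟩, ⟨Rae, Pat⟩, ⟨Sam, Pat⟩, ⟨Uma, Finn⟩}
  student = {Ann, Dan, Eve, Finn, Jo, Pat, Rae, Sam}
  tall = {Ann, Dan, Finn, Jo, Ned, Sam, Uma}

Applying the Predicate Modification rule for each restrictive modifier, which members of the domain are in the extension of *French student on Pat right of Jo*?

⟦on Pat⟧ = {x : ⟨x, Pat⟩ ∈ ⟦on⟧} = {Jo, Ned, Pat, Rae, Sam}
⟦right of Jo⟧ = {x : ⟨x, Jo⟩ ∈ ⟦right of⟧} = {Dan, Eve, Ned, Rae, Sam}
⟦student⟧ = {Ann, Dan, Eve, Finn, Jo, Pat, Rae, Sam}
… ∩ ⟦on Pat⟧ = {Ann, Dan, Eve, Finn, Jo, Pat, Rae, Sam} ∩ {Jo, Ned, Pat, Rae, Sam} = {Jo, Pat, Rae, Sam}
… ∩ ⟦right of Jo⟧ = {Jo, Pat, Rae, Sam} ∩ {Dan, Eve, Ned, Rae, Sam} = {Rae, Sam}
… ∩ ⟦French⟧ = {Rae, Sam} ∩ {Dan, Eve, Finn, Jo, Mae, Ned, Pat, Rae} = {Rae}
So ⟦French student on Pat right of Jo⟧ = {Rae}.

{Rae}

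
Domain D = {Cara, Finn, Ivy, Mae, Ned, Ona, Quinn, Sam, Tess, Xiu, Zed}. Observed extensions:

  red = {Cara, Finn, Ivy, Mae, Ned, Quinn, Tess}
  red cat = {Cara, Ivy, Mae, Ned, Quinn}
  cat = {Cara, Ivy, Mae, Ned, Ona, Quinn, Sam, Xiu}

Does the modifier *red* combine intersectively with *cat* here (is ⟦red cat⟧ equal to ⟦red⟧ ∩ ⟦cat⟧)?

yes

⟦red⟧ ∩ ⟦cat⟧ = {Cara, Finn, Ivy, Mae, Ned, Quinn, Tess} ∩ {Cara, Ivy, Mae, Ned, Ona, Quinn, Sam, Xiu} = {Cara, Ivy, Mae, Ned, Quinn}
Observed ⟦red cat⟧ = {Cara, Ivy, Mae, Ned, Quinn}.
These coincide, so the modifier is intersective here.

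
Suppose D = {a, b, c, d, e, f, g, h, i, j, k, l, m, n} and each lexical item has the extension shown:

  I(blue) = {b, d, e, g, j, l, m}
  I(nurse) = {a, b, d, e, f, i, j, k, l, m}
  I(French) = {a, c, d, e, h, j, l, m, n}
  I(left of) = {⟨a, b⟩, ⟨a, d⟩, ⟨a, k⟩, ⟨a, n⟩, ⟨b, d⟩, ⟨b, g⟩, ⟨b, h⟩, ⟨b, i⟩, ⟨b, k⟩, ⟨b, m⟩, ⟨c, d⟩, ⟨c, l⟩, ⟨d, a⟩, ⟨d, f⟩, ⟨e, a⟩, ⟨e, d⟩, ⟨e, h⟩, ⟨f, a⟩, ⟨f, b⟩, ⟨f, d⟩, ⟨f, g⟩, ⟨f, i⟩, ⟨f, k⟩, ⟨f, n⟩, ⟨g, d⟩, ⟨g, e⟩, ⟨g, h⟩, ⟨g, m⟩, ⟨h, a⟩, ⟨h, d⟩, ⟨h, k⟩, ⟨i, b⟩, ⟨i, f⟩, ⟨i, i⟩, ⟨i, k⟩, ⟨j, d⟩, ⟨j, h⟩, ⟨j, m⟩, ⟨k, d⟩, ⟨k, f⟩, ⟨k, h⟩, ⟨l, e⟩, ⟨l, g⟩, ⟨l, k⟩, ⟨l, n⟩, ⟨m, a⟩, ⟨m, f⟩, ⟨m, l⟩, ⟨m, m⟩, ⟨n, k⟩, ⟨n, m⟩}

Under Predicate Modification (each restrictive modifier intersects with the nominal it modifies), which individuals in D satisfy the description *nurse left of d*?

⟦left of d⟧ = {x : ⟨x, d⟩ ∈ ⟦left of⟧} = {a, b, c, e, f, g, h, j, k}
⟦nurse⟧ = {a, b, d, e, f, i, j, k, l, m}
… ∩ ⟦left of d⟧ = {a, b, d, e, f, i, j, k, l, m} ∩ {a, b, c, e, f, g, h, j, k} = {a, b, e, f, j, k}
So ⟦nurse left of d⟧ = {a, b, e, f, j, k}.

{a, b, e, f, j, k}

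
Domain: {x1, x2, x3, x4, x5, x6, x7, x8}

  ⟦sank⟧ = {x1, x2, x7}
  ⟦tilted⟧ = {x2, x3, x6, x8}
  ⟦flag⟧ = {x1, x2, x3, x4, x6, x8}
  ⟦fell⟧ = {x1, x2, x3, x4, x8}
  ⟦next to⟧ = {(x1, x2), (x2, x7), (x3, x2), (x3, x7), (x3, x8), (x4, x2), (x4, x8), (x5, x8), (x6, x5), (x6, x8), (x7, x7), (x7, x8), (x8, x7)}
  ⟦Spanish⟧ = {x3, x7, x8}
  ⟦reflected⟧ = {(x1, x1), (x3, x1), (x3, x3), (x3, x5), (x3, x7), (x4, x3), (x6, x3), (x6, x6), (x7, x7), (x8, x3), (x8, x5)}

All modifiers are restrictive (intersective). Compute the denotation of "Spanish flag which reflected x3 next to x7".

{x3, x8}

⟦which reflected x3⟧ = {x : ⟨x, x3⟩ ∈ ⟦reflected⟧} = {x3, x4, x6, x8}
⟦next to x7⟧ = {x : ⟨x, x7⟩ ∈ ⟦next to⟧} = {x2, x3, x7, x8}
⟦flag⟧ = {x1, x2, x3, x4, x6, x8}
… ∩ ⟦which reflected x3⟧ = {x1, x2, x3, x4, x6, x8} ∩ {x3, x4, x6, x8} = {x3, x4, x6, x8}
… ∩ ⟦next to x7⟧ = {x3, x4, x6, x8} ∩ {x2, x3, x7, x8} = {x3, x8}
… ∩ ⟦Spanish⟧ = {x3, x8} ∩ {x3, x7, x8} = {x3, x8}
So ⟦Spanish flag which reflected x3 next to x7⟧ = {x3, x8}.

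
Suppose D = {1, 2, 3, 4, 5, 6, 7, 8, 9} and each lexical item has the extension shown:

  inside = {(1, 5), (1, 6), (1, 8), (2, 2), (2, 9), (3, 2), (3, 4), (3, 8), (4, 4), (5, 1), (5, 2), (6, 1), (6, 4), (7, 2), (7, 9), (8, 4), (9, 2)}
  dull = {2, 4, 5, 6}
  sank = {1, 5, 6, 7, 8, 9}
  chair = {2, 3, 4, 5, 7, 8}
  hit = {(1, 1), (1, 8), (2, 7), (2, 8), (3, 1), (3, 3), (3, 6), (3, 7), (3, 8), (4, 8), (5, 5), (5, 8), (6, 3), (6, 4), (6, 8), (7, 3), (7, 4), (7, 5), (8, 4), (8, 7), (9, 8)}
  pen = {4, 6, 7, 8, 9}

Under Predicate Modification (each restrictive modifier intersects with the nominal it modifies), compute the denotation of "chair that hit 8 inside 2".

⟦that hit 8⟧ = {x : ⟨x, 8⟩ ∈ ⟦hit⟧} = {1, 2, 3, 4, 5, 6, 9}
⟦inside 2⟧ = {x : ⟨x, 2⟩ ∈ ⟦inside⟧} = {2, 3, 5, 7, 9}
⟦chair⟧ = {2, 3, 4, 5, 7, 8}
… ∩ ⟦that hit 8⟧ = {2, 3, 4, 5, 7, 8} ∩ {1, 2, 3, 4, 5, 6, 9} = {2, 3, 4, 5}
… ∩ ⟦inside 2⟧ = {2, 3, 4, 5} ∩ {2, 3, 5, 7, 9} = {2, 3, 5}
So ⟦chair that hit 8 inside 2⟧ = {2, 3, 5}.

{2, 3, 5}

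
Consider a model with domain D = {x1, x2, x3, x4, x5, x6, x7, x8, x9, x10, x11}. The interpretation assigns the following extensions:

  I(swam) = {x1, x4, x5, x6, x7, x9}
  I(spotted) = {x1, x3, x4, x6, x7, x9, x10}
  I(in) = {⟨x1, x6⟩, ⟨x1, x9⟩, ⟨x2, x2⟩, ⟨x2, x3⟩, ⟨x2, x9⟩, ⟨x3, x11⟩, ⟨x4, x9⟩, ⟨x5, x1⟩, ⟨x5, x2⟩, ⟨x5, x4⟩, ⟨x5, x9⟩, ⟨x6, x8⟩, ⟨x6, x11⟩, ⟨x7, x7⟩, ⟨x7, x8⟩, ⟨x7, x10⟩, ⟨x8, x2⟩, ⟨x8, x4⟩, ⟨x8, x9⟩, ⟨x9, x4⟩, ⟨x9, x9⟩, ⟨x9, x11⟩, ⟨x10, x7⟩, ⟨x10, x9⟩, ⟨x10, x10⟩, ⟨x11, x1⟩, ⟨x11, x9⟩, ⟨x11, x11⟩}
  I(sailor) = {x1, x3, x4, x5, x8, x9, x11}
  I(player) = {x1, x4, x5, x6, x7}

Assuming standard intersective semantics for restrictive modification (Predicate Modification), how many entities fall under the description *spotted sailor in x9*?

3

⟦in x9⟧ = {x : ⟨x, x9⟩ ∈ ⟦in⟧} = {x1, x2, x4, x5, x8, x9, x10, x11}
⟦sailor⟧ = {x1, x3, x4, x5, x8, x9, x11}
… ∩ ⟦in x9⟧ = {x1, x3, x4, x5, x8, x9, x11} ∩ {x1, x2, x4, x5, x8, x9, x10, x11} = {x1, x4, x5, x8, x9, x11}
… ∩ ⟦spotted⟧ = {x1, x4, x5, x8, x9, x11} ∩ {x1, x3, x4, x6, x7, x9, x10} = {x1, x4, x9}
⟦spotted sailor in x9⟧ = {x1, x4, x9}, so the cardinality is 3.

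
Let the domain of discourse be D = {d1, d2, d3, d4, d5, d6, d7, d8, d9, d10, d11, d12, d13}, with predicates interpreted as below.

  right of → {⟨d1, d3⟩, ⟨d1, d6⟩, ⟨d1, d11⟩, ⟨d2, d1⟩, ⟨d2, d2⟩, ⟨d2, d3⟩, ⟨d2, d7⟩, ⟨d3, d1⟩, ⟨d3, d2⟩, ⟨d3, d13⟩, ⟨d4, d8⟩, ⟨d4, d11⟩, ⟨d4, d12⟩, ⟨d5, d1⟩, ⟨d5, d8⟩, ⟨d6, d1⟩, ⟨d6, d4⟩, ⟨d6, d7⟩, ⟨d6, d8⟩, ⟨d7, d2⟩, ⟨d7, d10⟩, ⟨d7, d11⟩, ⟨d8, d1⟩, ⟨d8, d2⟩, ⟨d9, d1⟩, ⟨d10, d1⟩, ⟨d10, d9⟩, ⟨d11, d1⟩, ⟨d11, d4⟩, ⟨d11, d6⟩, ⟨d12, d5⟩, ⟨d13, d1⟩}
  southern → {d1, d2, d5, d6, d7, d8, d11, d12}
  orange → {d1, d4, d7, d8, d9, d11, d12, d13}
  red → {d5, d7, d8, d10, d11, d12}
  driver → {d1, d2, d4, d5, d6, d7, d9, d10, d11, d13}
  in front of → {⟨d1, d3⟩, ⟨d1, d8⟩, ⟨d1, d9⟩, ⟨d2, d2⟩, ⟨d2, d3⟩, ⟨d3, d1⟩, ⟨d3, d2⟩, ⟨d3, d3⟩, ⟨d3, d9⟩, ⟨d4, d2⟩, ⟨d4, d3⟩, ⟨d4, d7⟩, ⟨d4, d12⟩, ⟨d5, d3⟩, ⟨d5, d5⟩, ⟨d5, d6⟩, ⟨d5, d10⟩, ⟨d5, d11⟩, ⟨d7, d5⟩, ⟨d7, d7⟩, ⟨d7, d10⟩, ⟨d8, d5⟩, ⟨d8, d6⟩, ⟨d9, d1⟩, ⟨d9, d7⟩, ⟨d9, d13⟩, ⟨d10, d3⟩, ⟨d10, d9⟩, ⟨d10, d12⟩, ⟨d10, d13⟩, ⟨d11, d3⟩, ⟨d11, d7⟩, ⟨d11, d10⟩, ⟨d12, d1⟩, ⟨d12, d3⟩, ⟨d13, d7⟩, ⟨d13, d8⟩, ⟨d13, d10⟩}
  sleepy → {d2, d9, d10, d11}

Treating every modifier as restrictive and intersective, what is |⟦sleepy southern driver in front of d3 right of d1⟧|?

2

⟦in front of d3⟧ = {x : ⟨x, d3⟩ ∈ ⟦in front of⟧} = {d1, d2, d3, d4, d5, d10, d11, d12}
⟦right of d1⟧ = {x : ⟨x, d1⟩ ∈ ⟦right of⟧} = {d2, d3, d5, d6, d8, d9, d10, d11, d13}
⟦driver⟧ = {d1, d2, d4, d5, d6, d7, d9, d10, d11, d13}
… ∩ ⟦in front of d3⟧ = {d1, d2, d4, d5, d6, d7, d9, d10, d11, d13} ∩ {d1, d2, d3, d4, d5, d10, d11, d12} = {d1, d2, d4, d5, d10, d11}
… ∩ ⟦right of d1⟧ = {d1, d2, d4, d5, d10, d11} ∩ {d2, d3, d5, d6, d8, d9, d10, d11, d13} = {d2, d5, d10, d11}
… ∩ ⟦sleepy⟧ = {d2, d5, d10, d11} ∩ {d2, d9, d10, d11} = {d2, d10, d11}
… ∩ ⟦southern⟧ = {d2, d10, d11} ∩ {d1, d2, d5, d6, d7, d8, d11, d12} = {d2, d11}
⟦sleepy southern driver in front of d3 right of d1⟧ = {d2, d11}, so the cardinality is 2.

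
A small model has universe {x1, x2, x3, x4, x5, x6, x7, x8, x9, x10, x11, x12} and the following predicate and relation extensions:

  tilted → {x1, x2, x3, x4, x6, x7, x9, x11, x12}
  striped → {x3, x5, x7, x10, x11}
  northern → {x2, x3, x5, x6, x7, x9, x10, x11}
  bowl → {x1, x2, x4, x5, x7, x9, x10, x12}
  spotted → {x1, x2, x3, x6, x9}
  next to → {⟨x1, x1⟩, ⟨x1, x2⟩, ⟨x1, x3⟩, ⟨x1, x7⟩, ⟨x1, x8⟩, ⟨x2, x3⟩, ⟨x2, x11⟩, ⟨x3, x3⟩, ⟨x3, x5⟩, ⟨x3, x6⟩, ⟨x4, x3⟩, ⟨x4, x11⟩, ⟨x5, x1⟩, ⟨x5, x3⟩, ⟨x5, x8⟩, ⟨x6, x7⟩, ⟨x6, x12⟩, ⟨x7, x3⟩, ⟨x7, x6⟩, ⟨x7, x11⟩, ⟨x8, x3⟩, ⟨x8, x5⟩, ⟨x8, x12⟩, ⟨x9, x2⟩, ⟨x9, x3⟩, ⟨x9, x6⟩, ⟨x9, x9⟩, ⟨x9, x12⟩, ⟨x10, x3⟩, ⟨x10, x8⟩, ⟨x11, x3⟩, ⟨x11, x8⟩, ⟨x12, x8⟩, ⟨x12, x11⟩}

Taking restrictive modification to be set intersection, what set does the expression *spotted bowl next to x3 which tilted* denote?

⟦next to x3⟧ = {x : ⟨x, x3⟩ ∈ ⟦next to⟧} = {x1, x2, x3, x4, x5, x7, x8, x9, x10, x11}
⟦which tilted⟧ = ⟦tilted⟧ = {x1, x2, x3, x4, x6, x7, x9, x11, x12}
⟦bowl⟧ = {x1, x2, x4, x5, x7, x9, x10, x12}
… ∩ ⟦next to x3⟧ = {x1, x2, x4, x5, x7, x9, x10, x12} ∩ {x1, x2, x3, x4, x5, x7, x8, x9, x10, x11} = {x1, x2, x4, x5, x7, x9, x10}
… ∩ ⟦which tilted⟧ = {x1, x2, x4, x5, x7, x9, x10} ∩ {x1, x2, x3, x4, x6, x7, x9, x11, x12} = {x1, x2, x4, x7, x9}
… ∩ ⟦spotted⟧ = {x1, x2, x4, x7, x9} ∩ {x1, x2, x3, x6, x9} = {x1, x2, x9}
So ⟦spotted bowl next to x3 which tilted⟧ = {x1, x2, x9}.

{x1, x2, x9}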